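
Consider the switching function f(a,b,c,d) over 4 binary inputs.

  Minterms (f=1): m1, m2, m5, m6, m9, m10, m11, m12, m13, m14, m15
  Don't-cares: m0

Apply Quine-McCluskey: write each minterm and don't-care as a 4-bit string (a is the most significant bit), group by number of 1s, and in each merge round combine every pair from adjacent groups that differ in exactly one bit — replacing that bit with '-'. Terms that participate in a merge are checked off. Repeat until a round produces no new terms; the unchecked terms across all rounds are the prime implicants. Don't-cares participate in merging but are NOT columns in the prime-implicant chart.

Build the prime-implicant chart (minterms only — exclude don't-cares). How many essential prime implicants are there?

3

Round 0: 0000✓ 0001✓ 0010✓ 0101✓ 0110✓ 1001✓ 1010✓ 1011✓ 1100✓ 1101✓ 1110✓ 1111✓
Round 1: -001✓ -010✓ -101✓ -110✓ 0-01✓ 0-10✓ 00-0 000- 1-01✓ 1-10✓ 1-11✓ 10-1✓ 101-✓ 11-0✓ 11-1✓ 110-✓ 111-✓
Round 2: --01 --10 1--1 1-1- 11--
PIs = {--01, --10, 00-0, 000-, 1--1, 1-1-, 11--}
Coverage chart:
  m1: --01,000-
  m2: --10,00-0
  m5: --01 ←essential
  m6: --10 ←essential
  m9: --01,1--1
  m10: --10,1-1-
  m11: 1--1,1-1-
  m12: 11-- ←essential
  m13: --01,1--1,11--
  m14: --10,1-1-,11--
  m15: 1--1,1-1-,11--
Essential: --01, --10, 11--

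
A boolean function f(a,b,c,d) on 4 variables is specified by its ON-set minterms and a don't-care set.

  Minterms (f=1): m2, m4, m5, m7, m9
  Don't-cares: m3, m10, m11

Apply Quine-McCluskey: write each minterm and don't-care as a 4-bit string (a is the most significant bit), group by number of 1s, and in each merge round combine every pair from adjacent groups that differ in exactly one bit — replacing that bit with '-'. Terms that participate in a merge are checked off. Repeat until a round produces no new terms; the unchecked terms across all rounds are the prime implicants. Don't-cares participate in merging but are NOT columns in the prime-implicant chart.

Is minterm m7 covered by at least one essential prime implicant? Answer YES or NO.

NO

Round 0: 0010✓ 0011✓ 0100✓ 0101✓ 0111✓ 1001✓ 1010✓ 1011✓
Round 1: -010✓ -011✓ 0-11 001-✓ 01-1 010- 10-1 101-✓
Round 2: -01-
PIs = {-01-, 0-11, 01-1, 010-, 10-1}
Coverage chart:
  m2: -01- ←essential
  m4: 010- ←essential
  m5: 01-1,010-
  m7: 0-11,01-1
  m9: 10-1 ←essential
Essential: -01-, 010-, 10-1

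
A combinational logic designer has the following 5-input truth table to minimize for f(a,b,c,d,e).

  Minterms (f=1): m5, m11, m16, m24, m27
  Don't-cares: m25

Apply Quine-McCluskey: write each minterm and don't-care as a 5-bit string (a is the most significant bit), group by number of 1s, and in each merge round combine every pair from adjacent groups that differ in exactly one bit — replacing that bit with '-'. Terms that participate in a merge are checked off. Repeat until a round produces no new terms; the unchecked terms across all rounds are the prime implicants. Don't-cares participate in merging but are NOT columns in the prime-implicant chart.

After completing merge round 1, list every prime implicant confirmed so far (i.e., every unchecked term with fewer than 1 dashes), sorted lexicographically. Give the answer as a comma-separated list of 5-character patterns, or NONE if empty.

00101

[col 0] 00101, 01011*, 10000*, 11000*, 11001*, 11011*
[col 1] -1011, 1-000, 110-1, 1100-
Prime implicants: -1011, 00101, 1-000, 110-1, 1100-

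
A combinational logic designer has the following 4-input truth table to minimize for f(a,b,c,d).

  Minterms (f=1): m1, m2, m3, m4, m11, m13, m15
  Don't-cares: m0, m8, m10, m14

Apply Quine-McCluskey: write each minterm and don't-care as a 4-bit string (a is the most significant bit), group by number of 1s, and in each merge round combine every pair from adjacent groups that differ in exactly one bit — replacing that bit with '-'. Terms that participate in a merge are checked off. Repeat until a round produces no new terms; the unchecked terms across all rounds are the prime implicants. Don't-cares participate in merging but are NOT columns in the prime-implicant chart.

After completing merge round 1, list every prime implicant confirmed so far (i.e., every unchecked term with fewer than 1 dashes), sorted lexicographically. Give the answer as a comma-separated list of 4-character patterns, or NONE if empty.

NONE

[col 0] 0000*, 0001*, 0010*, 0011*, 0100*, 1000*, 1010*, 1011*, 1101*, 1110*, 1111*
[col 1] -000*, -010*, -011*, 0-00, 00-0*, 00-1*, 000-*, 001-*, 1-10*, 1-11*, 10-0*, 101-*, 11-1, 111-*
[col 2] -0-0, -01-, 00--, 1-1-
Prime implicants: -0-0, -01-, 0-00, 00--, 1-1-, 11-1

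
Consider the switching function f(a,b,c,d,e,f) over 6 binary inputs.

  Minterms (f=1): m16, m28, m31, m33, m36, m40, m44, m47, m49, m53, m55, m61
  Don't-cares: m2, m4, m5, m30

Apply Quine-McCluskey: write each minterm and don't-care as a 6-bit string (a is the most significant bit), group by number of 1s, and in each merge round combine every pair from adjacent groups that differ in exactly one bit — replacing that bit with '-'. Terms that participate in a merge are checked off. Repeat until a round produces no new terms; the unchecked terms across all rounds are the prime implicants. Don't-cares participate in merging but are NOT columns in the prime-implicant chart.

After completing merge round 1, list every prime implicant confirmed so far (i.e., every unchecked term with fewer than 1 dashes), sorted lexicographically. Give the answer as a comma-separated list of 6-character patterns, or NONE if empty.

000010, 010000, 101111

[col 0] 000010, 000100*, 000101*, 010000, 011100*, 011110*, 011111*, 100001*, 100100*, 101000*, 101100*, 101111, 110001*, 110101*, 110111*, 111101*
[col 1] -00100, 00010-, 0111-0, 01111-, 1-0001, 10-100, 101-00, 11-101, 110-01, 1101-1
Prime implicants: -00100, 000010, 00010-, 010000, 0111-0, 01111-, 1-0001, 10-100, 101-00, 101111, 11-101, 110-01, 1101-1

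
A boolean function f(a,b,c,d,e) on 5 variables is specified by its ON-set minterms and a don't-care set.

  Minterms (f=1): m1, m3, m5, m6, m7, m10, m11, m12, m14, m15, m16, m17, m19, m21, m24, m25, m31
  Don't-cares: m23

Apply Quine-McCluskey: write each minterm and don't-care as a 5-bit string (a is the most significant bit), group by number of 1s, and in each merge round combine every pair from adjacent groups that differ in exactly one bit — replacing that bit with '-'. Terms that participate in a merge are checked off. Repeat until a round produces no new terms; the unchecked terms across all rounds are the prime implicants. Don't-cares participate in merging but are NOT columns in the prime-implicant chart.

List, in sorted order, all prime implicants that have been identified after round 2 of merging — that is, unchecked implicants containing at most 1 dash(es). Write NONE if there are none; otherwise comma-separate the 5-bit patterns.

011-0

size-2^0 implicants → 00001(✓)  00011(✓)  00101(✓)  00110(✓)  00111(✓)  01010(✓)  01011(✓)  01100(✓)  01110(✓)  01111(✓)  10000(✓)  10001(✓)  10011(✓)  10101(✓)  10111(✓)  11000(✓)  11001(✓)  11111(✓)
size-2^1 implicants → -0001(✓)  -0011(✓)  -0101(✓)  -0111(✓)  -1111(✓)  0-011(✓)  0-110(✓)  0-111(✓)  00-01(✓)  00-11(✓)  000-1(✓)  001-1(✓)  0011-(✓)  01-10(✓)  01-11(✓)  0101-(✓)  011-0  0111-(✓)  1-000(✓)  1-001(✓)  1-111(✓)  10-01(✓)  10-11(✓)  100-1(✓)  1000-(✓)  101-1(✓)  1100-(✓)
size-2^2 implicants → --111  -0-01(✓)  -0-11(✓)  -00-1(✓)  -01-1(✓)  0--11  0-11-  00--1(✓)  01-1-  1-00-  10--1(✓)
size-2^3 implicants → -0--1
Unchecked terms (primes): --111, -0--1, 0--11, 0-11-, 01-1-, 011-0, 1-00-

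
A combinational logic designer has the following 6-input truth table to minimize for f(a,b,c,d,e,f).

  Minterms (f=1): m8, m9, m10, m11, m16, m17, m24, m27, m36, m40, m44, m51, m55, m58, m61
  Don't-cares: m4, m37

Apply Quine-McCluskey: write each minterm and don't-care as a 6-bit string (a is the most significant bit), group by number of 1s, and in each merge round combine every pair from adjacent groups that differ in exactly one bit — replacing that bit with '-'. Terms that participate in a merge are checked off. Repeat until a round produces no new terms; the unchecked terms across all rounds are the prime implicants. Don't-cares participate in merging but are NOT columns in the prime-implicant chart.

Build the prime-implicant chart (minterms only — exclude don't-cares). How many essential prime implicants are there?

6

size-2^0 implicants → 000100(✓)  001000(✓)  001001(✓)  001010(✓)  001011(✓)  010000(✓)  010001(✓)  011000(✓)  011011(✓)  100100(✓)  100101(✓)  101000(✓)  101100(✓)  110011(✓)  110111(✓)  111010  111101
size-2^1 implicants → -00100  -01000  0-1000  0-1011  0010-0(✓)  0010-1(✓)  00100-(✓)  00101-(✓)  01-000  01000-  10-100  10010-  101-00  110-11
size-2^2 implicants → 0010--
Unchecked terms (primes): -00100, -01000, 0-1000, 0-1011, 0010--, 01-000, 01000-, 10-100, 10010-, 101-00, 110-11, 111010, 111101
Minterm coverage:
  m8 ⊆ -01000,0-1000,0010--
  m9 ⊆ 0010-- [E]
  m10 ⊆ 0010-- [E]
  m11 ⊆ 0-1011,0010--
  m16 ⊆ 01-000,01000-
  m17 ⊆ 01000- [E]
  m24 ⊆ 0-1000,01-000
  m27 ⊆ 0-1011 [E]
  m36 ⊆ -00100,10-100,10010-
  m40 ⊆ -01000,101-00
  m44 ⊆ 10-100,101-00
  m51 ⊆ 110-11 [E]
  m55 ⊆ 110-11 [E]
  m58 ⊆ 111010 [E]
  m61 ⊆ 111101 [E]
E = {0-1011, 0010--, 01000-, 110-11, 111010, 111101}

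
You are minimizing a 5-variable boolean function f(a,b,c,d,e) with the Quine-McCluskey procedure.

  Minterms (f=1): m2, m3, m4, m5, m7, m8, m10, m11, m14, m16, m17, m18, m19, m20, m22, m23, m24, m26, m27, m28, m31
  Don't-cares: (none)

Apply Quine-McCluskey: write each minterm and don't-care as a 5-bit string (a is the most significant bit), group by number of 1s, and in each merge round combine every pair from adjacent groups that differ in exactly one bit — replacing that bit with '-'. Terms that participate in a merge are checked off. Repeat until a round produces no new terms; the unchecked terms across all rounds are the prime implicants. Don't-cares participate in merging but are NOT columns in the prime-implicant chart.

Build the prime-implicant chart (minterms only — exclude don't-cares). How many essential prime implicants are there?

[col 0] 00010*, 00011*, 00100*, 00101*, 00111*, 01000*, 01010*, 01011*, 01110*, 10000*, 10001*, 10010*, 10011*, 10100*, 10110*, 10111*, 11000*, 11010*, 11011*, 11100*, 11111*
[col 1] -0010*, -0011*, -0100, -0111*, -1000*, -1010*, -1011*, 0-010*, 0-011*, 00-11*, 0001-*, 001-1, 0010-, 01-10, 010-0*, 0101-*, 1-000*, 1-010*, 1-011*, 1-100*, 1-111*, 10-00*, 10-10*, 10-11*, 100-0*, 100-1*, 1000-*, 1001-*, 101-0*, 1011-*, 11-00*, 11-11*, 110-0*, 1101-*
[col 2] --010*, --011*, -0-11, -001-*, -10-0, -101-*, 0-01-*, 1--00, 1--11, 1-0-0, 1-01-*, 10--0, 10-1-, 100--
[col 3] --01-
Prime implicants: --01-, -0-11, -0100, -10-0, 001-1, 0010-, 01-10, 1--00, 1--11, 1-0-0, 10--0, 10-1-, 100--
PI chart (minterm → PIs covering it):
  2 | --01-  (sole → essential)
  3 | --01-,-0-11
  4 | -0100,0010-
  5 | 001-1,0010-
  7 | -0-11,001-1
  8 | -10-0  (sole → essential)
  10 | --01-,-10-0,01-10
  11 | --01-  (sole → essential)
  14 | 01-10  (sole → essential)
  16 | 1--00,1-0-0,10--0,100--
  17 | 100--  (sole → essential)
  18 | --01-,1-0-0,10--0,10-1-,100--
  19 | --01-,-0-11,1--11,10-1-,100--
  20 | -0100,1--00,10--0
  22 | 10--0,10-1-
  23 | -0-11,1--11,10-1-
  24 | -10-0,1--00,1-0-0
  26 | --01-,-10-0,1-0-0
  27 | --01-,1--11
  28 | 1--00  (sole → essential)
  31 | 1--11  (sole → essential)
Essential prime implicants: --01-, -10-0, 01-10, 1--00, 1--11, 100--

6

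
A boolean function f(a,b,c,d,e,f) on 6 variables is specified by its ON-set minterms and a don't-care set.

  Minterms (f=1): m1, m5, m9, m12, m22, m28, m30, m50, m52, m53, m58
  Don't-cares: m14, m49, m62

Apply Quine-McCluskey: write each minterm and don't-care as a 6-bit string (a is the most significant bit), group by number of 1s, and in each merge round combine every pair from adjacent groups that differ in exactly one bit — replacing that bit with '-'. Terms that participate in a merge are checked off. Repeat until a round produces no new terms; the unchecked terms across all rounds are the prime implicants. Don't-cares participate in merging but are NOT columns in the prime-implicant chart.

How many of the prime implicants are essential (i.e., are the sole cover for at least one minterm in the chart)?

6

size-2^0 implicants → 000001(✓)  000101(✓)  001001(✓)  001100(✓)  001110(✓)  010110(✓)  011100(✓)  011110(✓)  110001(✓)  110010(✓)  110100(✓)  110101(✓)  111010(✓)  111110(✓)
size-2^1 implicants → -11110  0-1100(✓)  0-1110(✓)  00-001  000-01  0011-0(✓)  01-110  0111-0(✓)  11-010  110-01  11010-  111-10
size-2^2 implicants → 0-11-0
Unchecked terms (primes): -11110, 0-11-0, 00-001, 000-01, 01-110, 11-010, 110-01, 11010-, 111-10
Minterm coverage:
  m1 ⊆ 00-001,000-01
  m5 ⊆ 000-01 [E]
  m9 ⊆ 00-001 [E]
  m12 ⊆ 0-11-0 [E]
  m22 ⊆ 01-110 [E]
  m28 ⊆ 0-11-0 [E]
  m30 ⊆ -11110,0-11-0,01-110
  m50 ⊆ 11-010 [E]
  m52 ⊆ 11010- [E]
  m53 ⊆ 110-01,11010-
  m58 ⊆ 11-010,111-10
E = {0-11-0, 00-001, 000-01, 01-110, 11-010, 11010-}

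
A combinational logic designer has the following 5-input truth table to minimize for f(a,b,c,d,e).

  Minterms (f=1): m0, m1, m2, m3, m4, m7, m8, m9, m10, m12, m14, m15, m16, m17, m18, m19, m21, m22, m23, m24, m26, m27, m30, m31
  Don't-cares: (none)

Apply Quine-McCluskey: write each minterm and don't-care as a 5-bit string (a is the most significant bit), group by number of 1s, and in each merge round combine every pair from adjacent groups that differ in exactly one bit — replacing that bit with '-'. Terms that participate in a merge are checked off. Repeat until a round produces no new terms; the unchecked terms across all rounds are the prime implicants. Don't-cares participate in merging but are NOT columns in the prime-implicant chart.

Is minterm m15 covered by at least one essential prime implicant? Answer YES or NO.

Round 0: 00000✓ 00001✓ 00010✓ 00011✓ 00100✓ 00111✓ 01000✓ 01001✓ 01010✓ 01100✓ 01110✓ 01111✓ 10000✓ 10001✓ 10010✓ 10011✓ 10101✓ 10110✓ 10111✓ 11000✓ 11010✓ 11011✓ 11110✓ 11111✓
Round 1: -0000✓ -0001✓ -0010✓ -0011✓ -0111✓ -1000✓ -1010✓ -1110✓ -1111✓ 0-000✓ 0-001✓ 0-010✓ 0-100✓ 0-111✓ 00-00✓ 00-11✓ 000-0✓ 000-1✓ 0000-✓ 0001-✓ 01-00✓ 01-10✓ 010-0✓ 0100-✓ 011-0✓ 0111-✓ 1-000✓ 1-010✓ 1-011✓ 1-110✓ 1-111✓ 10-01✓ 10-10✓ 10-11✓ 100-0✓ 100-1✓ 1000-✓ 1001-✓ 101-1✓ 1011-✓ 11-10✓ 11-11✓ 110-0✓ 1101-✓ 1111-✓
Round 2: --000✓ --010✓ --111 -0-11 -00-0✓ -00-1✓ -000-✓ -001-✓ -1-10 -10-0✓ -111- 0--00 0-0-0✓ 0-00- 000--✓ 01--0 1--10✓ 1--11✓ 1-0-0✓ 1-01-✓ 1-11-✓ 10--1 10-1-✓ 100--✓ 11-1-✓
Round 3: --0-0 -00-- 1--1-
PIs = {--0-0, --111, -0-11, -00--, -1-10, -111-, 0--00, 0-00-, 01--0, 1--1-, 10--1}
Coverage chart:
  m0: --0-0,-00--,0--00,0-00-
  m1: -00--,0-00-
  m2: --0-0,-00--
  m3: -0-11,-00--
  m4: 0--00 ←essential
  m7: --111,-0-11
  m8: --0-0,0--00,0-00-,01--0
  m9: 0-00- ←essential
  m10: --0-0,-1-10,01--0
  m12: 0--00,01--0
  m14: -1-10,-111-,01--0
  m15: --111,-111-
  m16: --0-0,-00--
  m17: -00--,10--1
  m18: --0-0,-00--,1--1-
  m19: -0-11,-00--,1--1-,10--1
  m21: 10--1 ←essential
  m22: 1--1- ←essential
  m23: --111,-0-11,1--1-,10--1
  m24: --0-0 ←essential
  m26: --0-0,-1-10,1--1-
  m27: 1--1- ←essential
  m30: -1-10,-111-,1--1-
  m31: --111,-111-,1--1-
Essential: --0-0, 0--00, 0-00-, 1--1-, 10--1

NO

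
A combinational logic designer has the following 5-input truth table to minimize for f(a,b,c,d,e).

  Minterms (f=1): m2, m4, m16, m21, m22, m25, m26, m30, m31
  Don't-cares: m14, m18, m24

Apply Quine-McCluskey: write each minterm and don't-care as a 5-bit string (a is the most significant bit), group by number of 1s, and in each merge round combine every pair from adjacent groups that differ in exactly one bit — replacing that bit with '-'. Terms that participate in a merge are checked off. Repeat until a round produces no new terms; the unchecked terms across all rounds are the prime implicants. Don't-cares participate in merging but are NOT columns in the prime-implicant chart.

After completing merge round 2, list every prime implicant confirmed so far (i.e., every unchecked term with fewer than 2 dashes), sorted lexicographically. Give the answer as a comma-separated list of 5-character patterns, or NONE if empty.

-0010, -1110, 00100, 10101, 1100-, 1111-

size-2^0 implicants → 00010(✓)  00100  01110(✓)  10000(✓)  10010(✓)  10101  10110(✓)  11000(✓)  11001(✓)  11010(✓)  11110(✓)  11111(✓)
size-2^1 implicants → -0010  -1110  1-000(✓)  1-010(✓)  1-110(✓)  10-10(✓)  100-0(✓)  11-10(✓)  110-0(✓)  1100-  1111-
size-2^2 implicants → 1--10  1-0-0
Unchecked terms (primes): -0010, -1110, 00100, 1--10, 1-0-0, 10101, 1100-, 1111-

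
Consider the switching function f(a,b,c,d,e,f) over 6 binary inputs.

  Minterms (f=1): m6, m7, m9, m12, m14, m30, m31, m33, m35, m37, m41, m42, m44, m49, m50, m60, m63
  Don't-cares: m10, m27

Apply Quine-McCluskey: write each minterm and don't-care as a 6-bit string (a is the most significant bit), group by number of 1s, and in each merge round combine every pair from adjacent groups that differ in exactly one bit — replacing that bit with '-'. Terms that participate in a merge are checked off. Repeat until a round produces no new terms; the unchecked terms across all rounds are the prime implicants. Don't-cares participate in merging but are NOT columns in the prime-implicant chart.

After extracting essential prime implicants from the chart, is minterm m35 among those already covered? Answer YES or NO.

YES

[col 0] 000110*, 000111*, 001001*, 001010*, 001100*, 001110*, 011011*, 011110*, 011111*, 100001*, 100011*, 100101*, 101001*, 101010*, 101100*, 110001*, 110010, 111100*, 111111*
[col 1] -01001, -01010, -01100, -11111, 0-1110, 00-110, 00011-, 001-10, 0011-0, 011-11, 01111-, 1-0001, 1-1100, 10-001, 100-01, 1000-1
Prime implicants: -01001, -01010, -01100, -11111, 0-1110, 00-110, 00011-, 001-10, 0011-0, 011-11, 01111-, 1-0001, 1-1100, 10-001, 100-01, 1000-1, 110010
PI chart (minterm → PIs covering it):
  6 | 00-110,00011-
  7 | 00011-  (sole → essential)
  9 | -01001  (sole → essential)
  12 | -01100,0011-0
  14 | 0-1110,00-110,001-10,0011-0
  30 | 0-1110,01111-
  31 | -11111,011-11,01111-
  33 | 1-0001,10-001,100-01,1000-1
  35 | 1000-1  (sole → essential)
  37 | 100-01  (sole → essential)
  41 | -01001,10-001
  42 | -01010  (sole → essential)
  44 | -01100,1-1100
  49 | 1-0001  (sole → essential)
  50 | 110010  (sole → essential)
  60 | 1-1100  (sole → essential)
  63 | -11111  (sole → essential)
Essential prime implicants: -01001, -01010, -11111, 00011-, 1-0001, 1-1100, 100-01, 1000-1, 110010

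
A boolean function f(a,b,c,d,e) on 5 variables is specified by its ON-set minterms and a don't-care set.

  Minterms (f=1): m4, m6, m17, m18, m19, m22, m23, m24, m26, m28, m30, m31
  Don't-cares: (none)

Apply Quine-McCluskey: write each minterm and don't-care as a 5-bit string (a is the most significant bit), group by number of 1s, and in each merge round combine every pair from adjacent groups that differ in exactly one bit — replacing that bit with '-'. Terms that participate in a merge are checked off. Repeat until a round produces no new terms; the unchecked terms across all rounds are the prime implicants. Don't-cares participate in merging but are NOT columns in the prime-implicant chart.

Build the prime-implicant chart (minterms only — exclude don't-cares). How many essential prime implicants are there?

4

[col 0] 00100*, 00110*, 10001*, 10010*, 10011*, 10110*, 10111*, 11000*, 11010*, 11100*, 11110*, 11111*
[col 1] -0110, 001-0, 1-010*, 1-110*, 1-111*, 10-10*, 10-11*, 100-1, 1001-*, 1011-*, 11-00*, 11-10*, 110-0*, 111-0*, 1111-*
[col 2] 1--10, 1-11-, 10-1-, 11--0
Prime implicants: -0110, 001-0, 1--10, 1-11-, 10-1-, 100-1, 11--0
PI chart (minterm → PIs covering it):
  4 | 001-0  (sole → essential)
  6 | -0110,001-0
  17 | 100-1  (sole → essential)
  18 | 1--10,10-1-
  19 | 10-1-,100-1
  22 | -0110,1--10,1-11-,10-1-
  23 | 1-11-,10-1-
  24 | 11--0  (sole → essential)
  26 | 1--10,11--0
  28 | 11--0  (sole → essential)
  30 | 1--10,1-11-,11--0
  31 | 1-11-  (sole → essential)
Essential prime implicants: 001-0, 1-11-, 100-1, 11--0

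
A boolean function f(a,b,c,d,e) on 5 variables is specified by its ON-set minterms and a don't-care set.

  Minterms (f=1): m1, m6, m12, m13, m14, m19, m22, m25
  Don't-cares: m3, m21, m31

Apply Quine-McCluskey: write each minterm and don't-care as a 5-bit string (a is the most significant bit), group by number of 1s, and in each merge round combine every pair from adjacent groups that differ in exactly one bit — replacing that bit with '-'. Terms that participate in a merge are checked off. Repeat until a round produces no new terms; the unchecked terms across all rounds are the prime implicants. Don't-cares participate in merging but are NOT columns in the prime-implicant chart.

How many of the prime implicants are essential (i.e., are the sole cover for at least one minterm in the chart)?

size-2^0 implicants → 00001(✓)  00011(✓)  00110(✓)  01100(✓)  01101(✓)  01110(✓)  10011(✓)  10101  10110(✓)  11001  11111
size-2^1 implicants → -0011  -0110  0-110  000-1  011-0  0110-
Unchecked terms (primes): -0011, -0110, 0-110, 000-1, 011-0, 0110-, 10101, 11001, 11111
Minterm coverage:
  m1 ⊆ 000-1 [E]
  m6 ⊆ -0110,0-110
  m12 ⊆ 011-0,0110-
  m13 ⊆ 0110- [E]
  m14 ⊆ 0-110,011-0
  m19 ⊆ -0011 [E]
  m22 ⊆ -0110 [E]
  m25 ⊆ 11001 [E]
E = {-0011, -0110, 000-1, 0110-, 11001}

5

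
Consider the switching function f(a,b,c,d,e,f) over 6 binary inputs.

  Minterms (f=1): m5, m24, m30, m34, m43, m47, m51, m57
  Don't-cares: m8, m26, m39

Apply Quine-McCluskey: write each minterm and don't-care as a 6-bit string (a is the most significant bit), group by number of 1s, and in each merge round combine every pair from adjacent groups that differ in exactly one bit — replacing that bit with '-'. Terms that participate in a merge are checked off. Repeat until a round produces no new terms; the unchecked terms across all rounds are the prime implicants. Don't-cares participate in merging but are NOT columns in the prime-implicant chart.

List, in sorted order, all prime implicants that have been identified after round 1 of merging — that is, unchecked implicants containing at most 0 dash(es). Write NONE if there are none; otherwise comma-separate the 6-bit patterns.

000101, 100010, 110011, 111001

Round 0: 000101 001000✓ 011000✓ 011010✓ 011110✓ 100010 100111✓ 101011✓ 101111✓ 110011 111001
Round 1: 0-1000 011-10 0110-0 10-111 101-11
PIs = {0-1000, 000101, 011-10, 0110-0, 10-111, 100010, 101-11, 110011, 111001}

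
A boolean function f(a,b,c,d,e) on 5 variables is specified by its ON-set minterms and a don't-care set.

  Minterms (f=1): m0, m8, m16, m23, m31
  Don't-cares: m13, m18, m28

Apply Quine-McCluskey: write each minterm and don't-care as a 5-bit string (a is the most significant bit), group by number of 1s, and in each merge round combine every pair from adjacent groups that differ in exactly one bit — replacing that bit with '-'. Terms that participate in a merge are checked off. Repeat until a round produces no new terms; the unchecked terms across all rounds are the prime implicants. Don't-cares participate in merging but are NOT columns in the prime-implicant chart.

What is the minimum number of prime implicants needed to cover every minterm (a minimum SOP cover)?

3

size-2^0 implicants → 00000(✓)  01000(✓)  01101  10000(✓)  10010(✓)  10111(✓)  11100  11111(✓)
size-2^1 implicants → -0000  0-000  1-111  100-0
Unchecked terms (primes): -0000, 0-000, 01101, 1-111, 100-0, 11100
Minterm coverage:
  m0 ⊆ -0000,0-000
  m8 ⊆ 0-000 [E]
  m16 ⊆ -0000,100-0
  m23 ⊆ 1-111 [E]
  m31 ⊆ 1-111 [E]
E = {0-000, 1-111}
Petrick residual → -0000
Cover = b'c'd'e' + a'c'd'e' + acde  |cover|=3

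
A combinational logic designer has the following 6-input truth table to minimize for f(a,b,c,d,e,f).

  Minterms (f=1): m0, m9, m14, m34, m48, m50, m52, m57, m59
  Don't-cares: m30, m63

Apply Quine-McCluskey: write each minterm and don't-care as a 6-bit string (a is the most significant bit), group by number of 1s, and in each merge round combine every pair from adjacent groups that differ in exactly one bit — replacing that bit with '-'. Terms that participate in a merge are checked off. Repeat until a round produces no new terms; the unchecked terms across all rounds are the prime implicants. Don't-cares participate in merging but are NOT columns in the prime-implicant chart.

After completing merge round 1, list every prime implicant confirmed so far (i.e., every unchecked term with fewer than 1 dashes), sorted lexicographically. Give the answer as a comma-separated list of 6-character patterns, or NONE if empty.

[col 0] 000000, 001001, 001110*, 011110*, 100010*, 110000*, 110010*, 110100*, 111001*, 111011*, 111111*
[col 1] 0-1110, 1-0010, 110-00, 1100-0, 111-11, 1110-1
Prime implicants: 0-1110, 000000, 001001, 1-0010, 110-00, 1100-0, 111-11, 1110-1

000000, 001001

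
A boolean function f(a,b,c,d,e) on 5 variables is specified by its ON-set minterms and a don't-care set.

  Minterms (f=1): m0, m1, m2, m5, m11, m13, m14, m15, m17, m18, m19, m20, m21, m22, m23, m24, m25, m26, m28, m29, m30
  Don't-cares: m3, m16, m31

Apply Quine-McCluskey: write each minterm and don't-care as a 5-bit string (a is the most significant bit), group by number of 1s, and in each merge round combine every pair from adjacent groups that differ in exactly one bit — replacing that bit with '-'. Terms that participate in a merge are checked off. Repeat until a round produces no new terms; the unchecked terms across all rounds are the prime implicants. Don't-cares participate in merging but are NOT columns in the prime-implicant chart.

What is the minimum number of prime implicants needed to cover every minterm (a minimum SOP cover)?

7

[col 0] 00000*, 00001*, 00010*, 00011*, 00101*, 01011*, 01101*, 01110*, 01111*, 10000*, 10001*, 10010*, 10011*, 10100*, 10101*, 10110*, 10111*, 11000*, 11001*, 11010*, 11100*, 11101*, 11110*, 11111*
[col 1] -0000*, -0001*, -0010*, -0011*, -0101*, -1101*, -1110*, -1111*, 0-011, 0-101*, 00-01*, 000-0*, 000-1*, 0000-*, 0001-*, 01-11, 011-1*, 0111-*, 1-000*, 1-001*, 1-010*, 1-100*, 1-101*, 1-110*, 1-111*, 10-00*, 10-01*, 10-10*, 10-11*, 100-0*, 100-1*, 1000-*, 1001-*, 101-0*, 101-1*, 1010-*, 1011-*, 11-00*, 11-01*, 11-10*, 110-0*, 1100-*, 111-0*, 111-1*, 1110-*, 1111-*
[col 2] --101, -0-01, -00-0*, -00-1*, -000-*, -001-*, -11-1, -111-, 000--*, 1--00*, 1--01*, 1--10*, 1-0-0*, 1-00-*, 1-1-0*, 1-1-1*, 1-10-*, 1-11-*, 10--0*, 10--1*, 10-0-*, 10-1-*, 100--*, 101--*, 11--0*, 11-0-*, 111--*
[col 3] -00--, 1---0, 1--0-, 1-1--, 10---
Prime implicants: --101, -0-01, -00--, -11-1, -111-, 0-011, 01-11, 1---0, 1--0-, 1-1--, 10---
PI chart (minterm → PIs covering it):
  0 | -00--  (sole → essential)
  1 | -0-01,-00--
  2 | -00--  (sole → essential)
  5 | --101,-0-01
  11 | 0-011,01-11
  13 | --101,-11-1
  14 | -111-  (sole → essential)
  15 | -11-1,-111-,01-11
  17 | -0-01,-00--,1--0-,10---
  18 | -00--,1---0,10---
  19 | -00--,10---
  20 | 1---0,1--0-,1-1--,10---
  21 | --101,-0-01,1--0-,1-1--,10---
  22 | 1---0,1-1--,10---
  23 | 1-1--,10---
  24 | 1---0,1--0-
  25 | 1--0-  (sole → essential)
  26 | 1---0  (sole → essential)
  28 | 1---0,1--0-,1-1--
  29 | --101,-11-1,1--0-,1-1--
  30 | -111-,1---0,1-1--
Essential prime implicants: -00--, -111-, 1---0, 1--0-
Petrick residual → --101, 0-011, 1-1--
Minimum SOP uses 7 PIs: cd'e + b'c' + bcd + a'c'de + ae' + ad' + ac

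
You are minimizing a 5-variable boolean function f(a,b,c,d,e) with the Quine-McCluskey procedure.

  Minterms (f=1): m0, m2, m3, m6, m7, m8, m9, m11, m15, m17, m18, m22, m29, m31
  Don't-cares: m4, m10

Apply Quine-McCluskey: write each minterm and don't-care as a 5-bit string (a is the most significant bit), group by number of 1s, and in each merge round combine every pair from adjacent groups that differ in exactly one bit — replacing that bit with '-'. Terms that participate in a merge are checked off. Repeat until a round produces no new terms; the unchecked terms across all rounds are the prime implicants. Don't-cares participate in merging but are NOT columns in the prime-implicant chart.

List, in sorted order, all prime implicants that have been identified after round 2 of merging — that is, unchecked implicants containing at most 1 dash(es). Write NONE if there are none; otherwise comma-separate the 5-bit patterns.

-1111, 10001, 111-1

[col 0] 00000*, 00010*, 00011*, 00100*, 00110*, 00111*, 01000*, 01001*, 01010*, 01011*, 01111*, 10001, 10010*, 10110*, 11101*, 11111*
[col 1] -0010*, -0110*, -1111, 0-000*, 0-010*, 0-011*, 0-111*, 00-00*, 00-10*, 00-11*, 000-0*, 0001-*, 001-0*, 0011-*, 01-11*, 010-0*, 010-1*, 0100-*, 0101-*, 10-10*, 111-1
[col 2] -0-10, 0--11, 0-0-0, 0-01-, 00--0, 00-1-, 010--
Prime implicants: -0-10, -1111, 0--11, 0-0-0, 0-01-, 00--0, 00-1-, 010--, 10001, 111-1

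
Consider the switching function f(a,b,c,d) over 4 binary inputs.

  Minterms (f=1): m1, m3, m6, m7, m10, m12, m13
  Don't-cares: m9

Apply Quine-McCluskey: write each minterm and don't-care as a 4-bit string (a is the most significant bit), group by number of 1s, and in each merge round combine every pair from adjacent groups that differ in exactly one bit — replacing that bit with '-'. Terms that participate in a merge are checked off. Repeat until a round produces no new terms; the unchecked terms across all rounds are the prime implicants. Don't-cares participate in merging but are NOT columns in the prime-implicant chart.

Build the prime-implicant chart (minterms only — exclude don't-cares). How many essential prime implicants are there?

size-2^0 implicants → 0001(✓)  0011(✓)  0110(✓)  0111(✓)  1001(✓)  1010  1100(✓)  1101(✓)
size-2^1 implicants → -001  0-11  00-1  011-  1-01  110-
Unchecked terms (primes): -001, 0-11, 00-1, 011-, 1-01, 1010, 110-
Minterm coverage:
  m1 ⊆ -001,00-1
  m3 ⊆ 0-11,00-1
  m6 ⊆ 011- [E]
  m7 ⊆ 0-11,011-
  m10 ⊆ 1010 [E]
  m12 ⊆ 110- [E]
  m13 ⊆ 1-01,110-
E = {011-, 1010, 110-}

3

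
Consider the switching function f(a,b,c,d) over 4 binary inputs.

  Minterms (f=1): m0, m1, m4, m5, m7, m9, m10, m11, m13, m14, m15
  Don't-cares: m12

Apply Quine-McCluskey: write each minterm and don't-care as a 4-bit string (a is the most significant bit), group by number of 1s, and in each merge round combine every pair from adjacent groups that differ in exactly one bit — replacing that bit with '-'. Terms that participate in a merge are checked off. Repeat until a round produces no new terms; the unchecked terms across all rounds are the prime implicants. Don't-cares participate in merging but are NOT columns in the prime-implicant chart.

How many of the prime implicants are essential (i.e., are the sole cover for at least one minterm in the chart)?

[col 0] 0000*, 0001*, 0100*, 0101*, 0111*, 1001*, 1010*, 1011*, 1100*, 1101*, 1110*, 1111*
[col 1] -001*, -100*, -101*, -111*, 0-00*, 0-01*, 000-*, 01-1*, 010-*, 1-01*, 1-10*, 1-11*, 10-1*, 101-*, 11-0*, 11-1*, 110-*, 111-*
[col 2] --01, -1-1, -10-, 0-0-, 1--1, 1-1-, 11--
Prime implicants: --01, -1-1, -10-, 0-0-, 1--1, 1-1-, 11--
PI chart (minterm → PIs covering it):
  0 | 0-0-  (sole → essential)
  1 | --01,0-0-
  4 | -10-,0-0-
  5 | --01,-1-1,-10-,0-0-
  7 | -1-1  (sole → essential)
  9 | --01,1--1
  10 | 1-1-  (sole → essential)
  11 | 1--1,1-1-
  13 | --01,-1-1,-10-,1--1,11--
  14 | 1-1-,11--
  15 | -1-1,1--1,1-1-,11--
Essential prime implicants: -1-1, 0-0-, 1-1-

3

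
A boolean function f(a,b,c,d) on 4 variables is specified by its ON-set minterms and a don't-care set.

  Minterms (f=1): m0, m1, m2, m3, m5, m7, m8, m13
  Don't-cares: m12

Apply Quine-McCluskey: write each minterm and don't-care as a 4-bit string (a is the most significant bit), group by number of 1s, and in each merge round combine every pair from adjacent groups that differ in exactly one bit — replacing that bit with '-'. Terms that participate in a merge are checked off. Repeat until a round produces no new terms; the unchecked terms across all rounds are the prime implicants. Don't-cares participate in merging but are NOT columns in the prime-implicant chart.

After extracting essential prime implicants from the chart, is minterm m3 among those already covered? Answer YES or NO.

[col 0] 0000*, 0001*, 0010*, 0011*, 0101*, 0111*, 1000*, 1100*, 1101*
[col 1] -000, -101, 0-01*, 0-11*, 00-0*, 00-1*, 000-*, 001-*, 01-1*, 1-00, 110-
[col 2] 0--1, 00--
Prime implicants: -000, -101, 0--1, 00--, 1-00, 110-
PI chart (minterm → PIs covering it):
  0 | -000,00--
  1 | 0--1,00--
  2 | 00--  (sole → essential)
  3 | 0--1,00--
  5 | -101,0--1
  7 | 0--1  (sole → essential)
  8 | -000,1-00
  13 | -101,110-
Essential prime implicants: 0--1, 00--

YES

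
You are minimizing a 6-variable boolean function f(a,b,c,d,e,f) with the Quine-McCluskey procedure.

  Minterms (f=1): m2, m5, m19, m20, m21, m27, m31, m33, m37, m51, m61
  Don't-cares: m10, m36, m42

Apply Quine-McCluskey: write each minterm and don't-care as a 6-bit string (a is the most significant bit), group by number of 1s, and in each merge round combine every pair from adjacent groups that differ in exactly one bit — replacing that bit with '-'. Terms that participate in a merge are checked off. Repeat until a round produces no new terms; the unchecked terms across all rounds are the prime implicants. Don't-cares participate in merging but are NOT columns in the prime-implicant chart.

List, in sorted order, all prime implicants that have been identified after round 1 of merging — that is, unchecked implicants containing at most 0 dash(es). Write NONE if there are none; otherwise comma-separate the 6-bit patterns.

Round 0: 000010✓ 000101✓ 001010✓ 010011✓ 010100✓ 010101✓ 011011✓ 011111✓ 100001✓ 100100✓ 100101✓ 101010✓ 110011✓ 111101
Round 1: -00101 -01010 -10011 0-0101 00-010 01-011 01010- 011-11 100-01 10010-
PIs = {-00101, -01010, -10011, 0-0101, 00-010, 01-011, 01010-, 011-11, 100-01, 10010-, 111101}

111101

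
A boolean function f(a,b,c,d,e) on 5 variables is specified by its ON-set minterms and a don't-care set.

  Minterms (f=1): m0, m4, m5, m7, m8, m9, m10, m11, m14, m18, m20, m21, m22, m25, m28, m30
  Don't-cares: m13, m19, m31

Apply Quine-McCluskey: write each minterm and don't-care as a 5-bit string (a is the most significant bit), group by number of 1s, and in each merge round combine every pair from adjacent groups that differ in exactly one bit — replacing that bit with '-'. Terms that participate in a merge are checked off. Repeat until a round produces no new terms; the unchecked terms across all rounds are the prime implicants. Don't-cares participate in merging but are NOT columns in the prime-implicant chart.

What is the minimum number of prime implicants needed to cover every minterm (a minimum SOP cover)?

8

[col 0] 00000*, 00100*, 00101*, 00111*, 01000*, 01001*, 01010*, 01011*, 01101*, 01110*, 10010*, 10011*, 10100*, 10101*, 10110*, 11001*, 11100*, 11110*, 11111*
[col 1] -0100*, -0101*, -1001, -1110, 0-000, 0-101, 00-00, 001-1, 0010-*, 01-01, 01-10, 010-0*, 010-1*, 0100-*, 0101-*, 1-100*, 1-110*, 10-10, 1001-, 101-0*, 1010-*, 111-0*, 1111-
[col 2] -010-, 010--, 1-1-0
Prime implicants: -010-, -1001, -1110, 0-000, 0-101, 00-00, 001-1, 01-01, 01-10, 010--, 1-1-0, 10-10, 1001-, 1111-
PI chart (minterm → PIs covering it):
  0 | 0-000,00-00
  4 | -010-,00-00
  5 | -010-,0-101,001-1
  7 | 001-1  (sole → essential)
  8 | 0-000,010--
  9 | -1001,01-01,010--
  10 | 01-10,010--
  11 | 010--  (sole → essential)
  14 | -1110,01-10
  18 | 10-10,1001-
  20 | -010-,1-1-0
  21 | -010-  (sole → essential)
  22 | 1-1-0,10-10
  25 | -1001  (sole → essential)
  28 | 1-1-0  (sole → essential)
  30 | -1110,1-1-0,1111-
Essential prime implicants: -010-, -1001, 001-1, 010--, 1-1-0
Petrick residual → -1110, 0-000, 10-10
Minimum SOP uses 8 PIs: b'cd' + bc'd'e + bcde' + a'c'd'e' + a'b'ce + a'bc' + ace' + ab'de'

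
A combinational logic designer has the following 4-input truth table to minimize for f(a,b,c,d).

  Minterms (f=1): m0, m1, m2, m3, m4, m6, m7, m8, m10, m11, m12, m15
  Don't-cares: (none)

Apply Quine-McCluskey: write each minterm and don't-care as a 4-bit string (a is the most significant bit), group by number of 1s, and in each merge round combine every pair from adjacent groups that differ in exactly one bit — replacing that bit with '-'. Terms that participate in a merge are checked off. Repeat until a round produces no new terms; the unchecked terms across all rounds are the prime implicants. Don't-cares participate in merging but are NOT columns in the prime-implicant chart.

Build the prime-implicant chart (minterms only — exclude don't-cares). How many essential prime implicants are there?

3

Round 0: 0000✓ 0001✓ 0010✓ 0011✓ 0100✓ 0110✓ 0111✓ 1000✓ 1010✓ 1011✓ 1100✓ 1111✓
Round 1: -000✓ -010✓ -011✓ -100✓ -111✓ 0-00✓ 0-10✓ 0-11✓ 00-0✓ 00-1✓ 000-✓ 001-✓ 01-0✓ 011-✓ 1-00✓ 1-11✓ 10-0✓ 101-✓
Round 2: --00 --11 -0-0 -01- 0--0 0-1- 00--
PIs = {--00, --11, -0-0, -01-, 0--0, 0-1-, 00--}
Coverage chart:
  m0: --00,-0-0,0--0,00--
  m1: 00-- ←essential
  m2: -0-0,-01-,0--0,0-1-,00--
  m3: --11,-01-,0-1-,00--
  m4: --00,0--0
  m6: 0--0,0-1-
  m7: --11,0-1-
  m8: --00,-0-0
  m10: -0-0,-01-
  m11: --11,-01-
  m12: --00 ←essential
  m15: --11 ←essential
Essential: --00, --11, 00--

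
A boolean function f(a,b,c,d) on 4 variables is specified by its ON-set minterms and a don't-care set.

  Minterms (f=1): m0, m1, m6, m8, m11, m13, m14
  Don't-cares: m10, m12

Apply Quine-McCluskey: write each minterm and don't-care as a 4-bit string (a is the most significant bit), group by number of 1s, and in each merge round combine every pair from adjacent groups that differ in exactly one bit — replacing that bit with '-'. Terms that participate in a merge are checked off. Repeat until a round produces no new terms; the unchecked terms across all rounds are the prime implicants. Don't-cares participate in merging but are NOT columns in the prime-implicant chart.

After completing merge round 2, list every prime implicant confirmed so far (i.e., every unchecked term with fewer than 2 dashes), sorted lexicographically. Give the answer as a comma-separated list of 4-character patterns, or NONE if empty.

-000, -110, 000-, 101-, 110-

[col 0] 0000*, 0001*, 0110*, 1000*, 1010*, 1011*, 1100*, 1101*, 1110*
[col 1] -000, -110, 000-, 1-00*, 1-10*, 10-0*, 101-, 11-0*, 110-
[col 2] 1--0
Prime implicants: -000, -110, 000-, 1--0, 101-, 110-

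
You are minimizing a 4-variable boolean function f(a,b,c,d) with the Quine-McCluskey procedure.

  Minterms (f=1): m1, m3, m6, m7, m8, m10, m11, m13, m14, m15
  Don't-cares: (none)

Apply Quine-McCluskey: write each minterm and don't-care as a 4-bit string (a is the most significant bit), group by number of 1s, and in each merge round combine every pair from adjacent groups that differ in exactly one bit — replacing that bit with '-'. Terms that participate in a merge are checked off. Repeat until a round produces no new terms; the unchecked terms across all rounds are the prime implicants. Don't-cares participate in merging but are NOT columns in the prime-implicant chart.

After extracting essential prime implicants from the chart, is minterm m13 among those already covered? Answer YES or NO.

YES

Round 0: 0001✓ 0011✓ 0110✓ 0111✓ 1000✓ 1010✓ 1011✓ 1101✓ 1110✓ 1111✓
Round 1: -011✓ -110✓ -111✓ 0-11✓ 00-1 011-✓ 1-10✓ 1-11✓ 10-0 101-✓ 11-1 111-✓
Round 2: --11 -11- 1-1-
PIs = {--11, -11-, 00-1, 1-1-, 10-0, 11-1}
Coverage chart:
  m1: 00-1 ←essential
  m3: --11,00-1
  m6: -11- ←essential
  m7: --11,-11-
  m8: 10-0 ←essential
  m10: 1-1-,10-0
  m11: --11,1-1-
  m13: 11-1 ←essential
  m14: -11-,1-1-
  m15: --11,-11-,1-1-,11-1
Essential: -11-, 00-1, 10-0, 11-1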